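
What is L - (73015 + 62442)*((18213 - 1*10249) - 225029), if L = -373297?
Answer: 29402600408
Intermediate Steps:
L - (73015 + 62442)*((18213 - 1*10249) - 225029) = -373297 - (73015 + 62442)*((18213 - 1*10249) - 225029) = -373297 - 135457*((18213 - 10249) - 225029) = -373297 - 135457*(7964 - 225029) = -373297 - 135457*(-217065) = -373297 - 1*(-29402973705) = -373297 + 29402973705 = 29402600408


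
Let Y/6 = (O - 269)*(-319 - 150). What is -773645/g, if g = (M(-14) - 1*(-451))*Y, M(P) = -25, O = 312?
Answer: 773645/51546852 ≈ 0.015009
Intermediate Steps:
Y = -121002 (Y = 6*((312 - 269)*(-319 - 150)) = 6*(43*(-469)) = 6*(-20167) = -121002)
g = -51546852 (g = (-25 - 1*(-451))*(-121002) = (-25 + 451)*(-121002) = 426*(-121002) = -51546852)
-773645/g = -773645/(-51546852) = -773645*(-1/51546852) = 773645/51546852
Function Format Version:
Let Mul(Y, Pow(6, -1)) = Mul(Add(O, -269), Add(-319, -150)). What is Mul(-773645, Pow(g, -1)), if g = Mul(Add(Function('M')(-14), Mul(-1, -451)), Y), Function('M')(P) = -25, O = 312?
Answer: Rational(773645, 51546852) ≈ 0.015009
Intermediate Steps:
Y = -121002 (Y = Mul(6, Mul(Add(312, -269), Add(-319, -150))) = Mul(6, Mul(43, -469)) = Mul(6, -20167) = -121002)
g = -51546852 (g = Mul(Add(-25, Mul(-1, -451)), -121002) = Mul(Add(-25, 451), -121002) = Mul(426, -121002) = -51546852)
Mul(-773645, Pow(g, -1)) = Mul(-773645, Pow(-51546852, -1)) = Mul(-773645, Rational(-1, 51546852)) = Rational(773645, 51546852)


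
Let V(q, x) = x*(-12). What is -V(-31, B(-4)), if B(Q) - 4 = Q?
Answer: 0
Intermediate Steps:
B(Q) = 4 + Q
V(q, x) = -12*x
-V(-31, B(-4)) = -(-12)*(4 - 4) = -(-12)*0 = -1*0 = 0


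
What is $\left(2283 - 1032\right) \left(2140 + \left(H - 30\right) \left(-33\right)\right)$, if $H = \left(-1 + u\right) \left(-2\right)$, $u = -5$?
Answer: $3420234$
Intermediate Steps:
$H = 12$ ($H = \left(-1 - 5\right) \left(-2\right) = \left(-6\right) \left(-2\right) = 12$)
$\left(2283 - 1032\right) \left(2140 + \left(H - 30\right) \left(-33\right)\right) = \left(2283 - 1032\right) \left(2140 + \left(12 - 30\right) \left(-33\right)\right) = 1251 \left(2140 - -594\right) = 1251 \left(2140 + 594\right) = 1251 \cdot 2734 = 3420234$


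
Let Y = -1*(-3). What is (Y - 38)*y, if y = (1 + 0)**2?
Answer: -35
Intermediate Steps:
y = 1 (y = 1**2 = 1)
Y = 3
(Y - 38)*y = (3 - 38)*1 = -35*1 = -35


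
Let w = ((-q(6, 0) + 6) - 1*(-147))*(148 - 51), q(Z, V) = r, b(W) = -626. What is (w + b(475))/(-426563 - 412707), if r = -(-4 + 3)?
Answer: -7059/419635 ≈ -0.016822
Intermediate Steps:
r = 1 (r = -1*(-1) = 1)
q(Z, V) = 1
w = 14744 (w = ((-1*1 + 6) - 1*(-147))*(148 - 51) = ((-1 + 6) + 147)*97 = (5 + 147)*97 = 152*97 = 14744)
(w + b(475))/(-426563 - 412707) = (14744 - 626)/(-426563 - 412707) = 14118/(-839270) = 14118*(-1/839270) = -7059/419635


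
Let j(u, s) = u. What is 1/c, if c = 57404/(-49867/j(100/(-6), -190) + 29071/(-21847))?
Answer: 466697071/8957894200 ≈ 0.052099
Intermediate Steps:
c = 8957894200/466697071 (c = 57404/(-49867/(100/(-6)) + 29071/(-21847)) = 57404/(-49867/(100*(-⅙)) + 29071*(-1/21847)) = 57404/(-49867/(-50/3) - 4153/3121) = 57404/(-49867*(-3/50) - 4153/3121) = 57404/(149601/50 - 4153/3121) = 57404/(466697071/156050) = 57404*(156050/466697071) = 8957894200/466697071 ≈ 19.194)
1/c = 1/(8957894200/466697071) = 466697071/8957894200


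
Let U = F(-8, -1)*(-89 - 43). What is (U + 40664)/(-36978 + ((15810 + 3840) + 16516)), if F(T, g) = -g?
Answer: -10133/203 ≈ -49.916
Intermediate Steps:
U = -132 (U = (-1*(-1))*(-89 - 43) = 1*(-132) = -132)
(U + 40664)/(-36978 + ((15810 + 3840) + 16516)) = (-132 + 40664)/(-36978 + ((15810 + 3840) + 16516)) = 40532/(-36978 + (19650 + 16516)) = 40532/(-36978 + 36166) = 40532/(-812) = 40532*(-1/812) = -10133/203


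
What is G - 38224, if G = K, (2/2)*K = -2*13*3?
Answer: -38302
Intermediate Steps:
K = -78 (K = -2*13*3 = -26*3 = -78)
G = -78
G - 38224 = -78 - 38224 = -38302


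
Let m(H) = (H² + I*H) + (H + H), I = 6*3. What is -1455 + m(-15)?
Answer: -1530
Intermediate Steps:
I = 18
m(H) = H² + 20*H (m(H) = (H² + 18*H) + (H + H) = (H² + 18*H) + 2*H = H² + 20*H)
-1455 + m(-15) = -1455 - 15*(20 - 15) = -1455 - 15*5 = -1455 - 75 = -1530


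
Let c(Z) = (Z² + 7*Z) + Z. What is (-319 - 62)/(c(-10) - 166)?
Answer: 381/146 ≈ 2.6096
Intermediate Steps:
c(Z) = Z² + 8*Z
(-319 - 62)/(c(-10) - 166) = (-319 - 62)/(-10*(8 - 10) - 166) = -381/(-10*(-2) - 166) = -381/(20 - 166) = -381/(-146) = -381*(-1/146) = 381/146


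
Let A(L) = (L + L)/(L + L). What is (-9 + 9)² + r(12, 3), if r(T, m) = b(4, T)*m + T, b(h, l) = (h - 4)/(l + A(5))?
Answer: 12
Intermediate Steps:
A(L) = 1 (A(L) = (2*L)/((2*L)) = (2*L)*(1/(2*L)) = 1)
b(h, l) = (-4 + h)/(1 + l) (b(h, l) = (h - 4)/(l + 1) = (-4 + h)/(1 + l))
r(T, m) = T (r(T, m) = ((-4 + 4)/(1 + T))*m + T = (0/(1 + T))*m + T = 0*m + T = 0 + T = T)
(-9 + 9)² + r(12, 3) = (-9 + 9)² + 12 = 0² + 12 = 0 + 12 = 12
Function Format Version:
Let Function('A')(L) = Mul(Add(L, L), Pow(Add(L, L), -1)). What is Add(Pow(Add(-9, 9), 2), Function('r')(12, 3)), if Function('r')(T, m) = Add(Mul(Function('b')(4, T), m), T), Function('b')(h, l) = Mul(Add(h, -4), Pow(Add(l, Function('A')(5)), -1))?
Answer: 12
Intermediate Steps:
Function('A')(L) = 1 (Function('A')(L) = Mul(Mul(2, L), Pow(Mul(2, L), -1)) = Mul(Mul(2, L), Mul(Rational(1, 2), Pow(L, -1))) = 1)
Function('b')(h, l) = Mul(Pow(Add(1, l), -1), Add(-4, h)) (Function('b')(h, l) = Mul(Add(h, -4), Pow(Add(l, 1), -1)) = Mul(Add(-4, h), Pow(Add(1, l), -1)) = Mul(Pow(Add(1, l), -1), Add(-4, h)))
Function('r')(T, m) = T (Function('r')(T, m) = Add(Mul(Mul(Pow(Add(1, T), -1), Add(-4, 4)), m), T) = Add(Mul(Mul(Pow(Add(1, T), -1), 0), m), T) = Add(Mul(0, m), T) = Add(0, T) = T)
Add(Pow(Add(-9, 9), 2), Function('r')(12, 3)) = Add(Pow(Add(-9, 9), 2), 12) = Add(Pow(0, 2), 12) = Add(0, 12) = 12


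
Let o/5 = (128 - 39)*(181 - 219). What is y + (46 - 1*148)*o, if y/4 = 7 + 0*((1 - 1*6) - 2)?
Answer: 1724848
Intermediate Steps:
o = -16910 (o = 5*((128 - 39)*(181 - 219)) = 5*(89*(-38)) = 5*(-3382) = -16910)
y = 28 (y = 4*(7 + 0*((1 - 1*6) - 2)) = 4*(7 + 0*((1 - 6) - 2)) = 4*(7 + 0*(-5 - 2)) = 4*(7 + 0*(-7)) = 4*(7 + 0) = 4*7 = 28)
y + (46 - 1*148)*o = 28 + (46 - 1*148)*(-16910) = 28 + (46 - 148)*(-16910) = 28 - 102*(-16910) = 28 + 1724820 = 1724848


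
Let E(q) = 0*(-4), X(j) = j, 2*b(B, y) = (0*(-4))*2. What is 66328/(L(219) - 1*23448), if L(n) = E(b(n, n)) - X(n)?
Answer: -66328/23667 ≈ -2.8026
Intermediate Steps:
b(B, y) = 0 (b(B, y) = ((0*(-4))*2)/2 = (0*2)/2 = (½)*0 = 0)
E(q) = 0
L(n) = -n (L(n) = 0 - n = -n)
66328/(L(219) - 1*23448) = 66328/(-1*219 - 1*23448) = 66328/(-219 - 23448) = 66328/(-23667) = 66328*(-1/23667) = -66328/23667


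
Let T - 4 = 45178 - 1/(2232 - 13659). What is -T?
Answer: -516294715/11427 ≈ -45182.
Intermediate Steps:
T = 516294715/11427 (T = 4 + (45178 - 1/(2232 - 13659)) = 4 + (45178 - 1/(-11427)) = 4 + (45178 - 1*(-1/11427)) = 4 + (45178 + 1/11427) = 4 + 516249007/11427 = 516294715/11427 ≈ 45182.)
-T = -1*516294715/11427 = -516294715/11427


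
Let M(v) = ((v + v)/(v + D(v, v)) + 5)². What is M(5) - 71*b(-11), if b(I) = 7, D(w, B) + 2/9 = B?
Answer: -891967/1936 ≈ -460.73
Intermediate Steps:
D(w, B) = -2/9 + B
M(v) = (5 + 2*v/(-2/9 + 2*v))² (M(v) = ((v + v)/(v + (-2/9 + v)) + 5)² = ((2*v)/(-2/9 + 2*v) + 5)² = (2*v/(-2/9 + 2*v) + 5)² = (5 + 2*v/(-2/9 + 2*v))²)
M(5) - 71*b(-11) = (-5 + 54*5)²/(-1 + 9*5)² - 71*7 = (-5 + 270)²/(-1 + 45)² - 497 = 265²/44² - 497 = (1/1936)*70225 - 497 = 70225/1936 - 497 = -891967/1936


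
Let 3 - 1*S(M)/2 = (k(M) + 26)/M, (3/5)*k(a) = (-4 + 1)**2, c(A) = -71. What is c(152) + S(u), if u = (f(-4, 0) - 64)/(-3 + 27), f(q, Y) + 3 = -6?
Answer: -2777/73 ≈ -38.041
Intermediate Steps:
k(a) = 15 (k(a) = 5*(-4 + 1)**2/3 = (5/3)*(-3)**2 = (5/3)*9 = 15)
f(q, Y) = -9 (f(q, Y) = -3 - 6 = -9)
u = -73/24 (u = (-9 - 64)/(-3 + 27) = -73/24 ≈ -3.0417)
S(M) = 6 - 82/M (S(M) = 6 - 2*(15 + 26)/M = 6 - 82/M)
c(152) + S(u) = -71 + (6 - 82/(-73/24)) = -71 + (6 - 82*(-24/73)) = -71 + (6 + 1968/73) = -71 + 2406/73 = -2777/73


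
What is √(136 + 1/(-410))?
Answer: √22861190/410 ≈ 11.662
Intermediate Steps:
√(136 + 1/(-410)) = √(136 - 1/410) = √(55759/410) = √22861190/410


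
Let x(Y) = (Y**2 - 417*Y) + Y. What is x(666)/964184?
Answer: 41625/241046 ≈ 0.17268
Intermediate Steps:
x(Y) = Y**2 - 416*Y
x(666)/964184 = (666*(-416 + 666))/964184 = (666*250)*(1/964184) = 166500*(1/964184) = 41625/241046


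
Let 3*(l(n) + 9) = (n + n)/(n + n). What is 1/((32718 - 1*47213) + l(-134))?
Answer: -3/43511 ≈ -6.8948e-5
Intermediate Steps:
l(n) = -26/3 (l(n) = -9 + ((n + n)/(n + n))/3 = -9 + ((2*n)/((2*n)))/3 = -9 + ((2*n)*(1/(2*n)))/3 = -9 + (⅓)*1 = -9 + ⅓ = -26/3)
1/((32718 - 1*47213) + l(-134)) = 1/((32718 - 1*47213) - 26/3) = 1/((32718 - 47213) - 26/3) = 1/(-14495 - 26/3) = 1/(-43511/3) = -3/43511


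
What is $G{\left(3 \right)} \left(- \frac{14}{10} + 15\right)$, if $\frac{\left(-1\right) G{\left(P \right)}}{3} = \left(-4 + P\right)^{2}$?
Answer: $- \frac{204}{5} \approx -40.8$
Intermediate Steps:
$G{\left(P \right)} = - 3 \left(-4 + P\right)^{2}$
$G{\left(3 \right)} \left(- \frac{14}{10} + 15\right) = - 3 \left(-4 + 3\right)^{2} \left(- \frac{14}{10} + 15\right) = - 3 \left(-1\right)^{2} \left(\left(-14\right) \frac{1}{10} + 15\right) = \left(-3\right) 1 \left(- \frac{7}{5} + 15\right) = \left(-3\right) \frac{68}{5} = - \frac{204}{5}$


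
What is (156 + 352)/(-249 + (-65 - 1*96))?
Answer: -254/205 ≈ -1.2390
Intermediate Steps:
(156 + 352)/(-249 + (-65 - 1*96)) = 508/(-249 + (-65 - 96)) = 508/(-249 - 161) = 508/(-410) = 508*(-1/410) = -254/205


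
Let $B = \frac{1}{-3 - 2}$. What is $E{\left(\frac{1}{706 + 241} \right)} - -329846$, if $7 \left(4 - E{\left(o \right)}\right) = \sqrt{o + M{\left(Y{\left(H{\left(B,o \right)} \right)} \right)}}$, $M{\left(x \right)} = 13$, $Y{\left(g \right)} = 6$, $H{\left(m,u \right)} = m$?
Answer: $329850 - \frac{18 \sqrt{35986}}{6629} \approx 3.2985 \cdot 10^{5}$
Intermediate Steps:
$B = - \frac{1}{5}$ ($B = \frac{1}{-5} = - \frac{1}{5} \approx -0.2$)
$E{\left(o \right)} = 4 - \frac{\sqrt{13 + o}}{7}$ ($E{\left(o \right)} = 4 - \frac{\sqrt{o + 13}}{7} = 4 - \frac{\sqrt{13 + o}}{7}$)
$E{\left(\frac{1}{706 + 241} \right)} - -329846 = \left(4 - \frac{\sqrt{13 + \frac{1}{706 + 241}}}{7}\right) - -329846 = \left(4 - \frac{\sqrt{13 + \frac{1}{947}}}{7}\right) + 329846 = \left(4 - \frac{\sqrt{\frac{12312}{947}}}{7}\right) + 329846 = \left(4 - \frac{\frac{18}{947} \sqrt{35986}}{7}\right) + 329846 = \left(4 - \frac{18 \sqrt{35986}}{6629}\right) + 329846 = 329850 - \frac{18 \sqrt{35986}}{6629}$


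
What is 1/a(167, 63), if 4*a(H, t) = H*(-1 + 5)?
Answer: 1/167 ≈ 0.0059880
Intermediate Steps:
a(H, t) = H (a(H, t) = (H*(-1 + 5))/4 = (H*4)/4 = (4*H)/4 = H)
1/a(167, 63) = 1/167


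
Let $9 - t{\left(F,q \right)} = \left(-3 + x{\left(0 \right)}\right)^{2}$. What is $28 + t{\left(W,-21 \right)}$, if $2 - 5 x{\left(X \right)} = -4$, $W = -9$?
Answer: $\frac{844}{25} \approx 33.76$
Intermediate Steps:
$x{\left(X \right)} = \frac{6}{5}$ ($x{\left(X \right)} = \frac{2}{5} - - \frac{4}{5} = \frac{2}{5} + \frac{4}{5} = \frac{6}{5}$)
$t{\left(F,q \right)} = \frac{144}{25}$ ($t{\left(F,q \right)} = 9 - \left(-3 + \frac{6}{5}\right)^{2} = 9 - \left(- \frac{9}{5}\right)^{2} = 9 - \frac{81}{25} = \frac{144}{25}$)
$28 + t{\left(W,-21 \right)} = 28 + \frac{144}{25} = \frac{844}{25}$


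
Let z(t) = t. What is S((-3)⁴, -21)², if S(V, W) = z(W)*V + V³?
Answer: 280624467600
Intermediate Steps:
S(V, W) = V³ + V*W (S(V, W) = W*V + V³ = V*W + V³ = V³ + V*W)
S((-3)⁴, -21)² = ((-3)⁴*(-21 + ((-3)⁴)²))² = (81*(-21 + 81²))² = (81*(-21 + 6561))² = (81*6540)² = 529740² = 280624467600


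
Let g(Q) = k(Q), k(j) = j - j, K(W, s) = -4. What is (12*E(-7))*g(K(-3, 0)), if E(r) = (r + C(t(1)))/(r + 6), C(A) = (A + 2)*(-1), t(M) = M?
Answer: 0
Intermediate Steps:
k(j) = 0
g(Q) = 0
C(A) = -2 - A (C(A) = (2 + A)*(-1) = -2 - A)
E(r) = (-3 + r)/(6 + r) (E(r) = (r + (-2 - 1*1))/(r + 6) = (r + (-2 - 1))/(6 + r) = (r - 3)/(6 + r) = (-3 + r)/(6 + r))
(12*E(-7))*g(K(-3, 0)) = (12*((-3 - 7)/(6 - 7)))*0 = (12*(-10/(-1)))*0 = (12*(-1*(-10)))*0 = (12*10)*0 = 120*0 = 0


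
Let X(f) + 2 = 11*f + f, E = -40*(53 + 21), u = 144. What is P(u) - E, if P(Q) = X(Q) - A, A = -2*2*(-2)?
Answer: 4678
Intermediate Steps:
E = -2960 (E = -40*74 = -2960)
X(f) = -2 + 12*f (X(f) = -2 + (11*f + f) = -2 + 12*f)
A = 8 (A = -4*(-2) = 8)
P(Q) = -10 + 12*Q (P(Q) = (-2 + 12*Q) - 1*8 = (-2 + 12*Q) - 8 = -10 + 12*Q)
P(u) - E = (-10 + 12*144) - 1*(-2960) = (-10 + 1728) + 2960 = 1718 + 2960 = 4678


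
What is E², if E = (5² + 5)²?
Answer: 810000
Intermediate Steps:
E = 900 (E = (25 + 5)² = 30² = 900)
E² = 900² = 810000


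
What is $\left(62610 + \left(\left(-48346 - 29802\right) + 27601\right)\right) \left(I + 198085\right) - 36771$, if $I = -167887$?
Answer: $364241703$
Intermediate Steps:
$\left(62610 + \left(\left(-48346 - 29802\right) + 27601\right)\right) \left(I + 198085\right) - 36771 = \left(62610 + \left(\left(-48346 - 29802\right) + 27601\right)\right) \left(-167887 + 198085\right) - 36771 = \left(62610 + \left(-78148 + 27601\right)\right) 30198 - 36771 = \left(62610 - 50547\right) 30198 - 36771 = 12063 \cdot 30198 - 36771 = 364278474 - 36771 = 364241703$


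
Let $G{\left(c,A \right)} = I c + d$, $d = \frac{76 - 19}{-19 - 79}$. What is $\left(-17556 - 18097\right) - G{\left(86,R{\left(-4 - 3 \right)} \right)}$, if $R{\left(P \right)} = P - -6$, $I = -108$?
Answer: $- \frac{2583713}{98} \approx -26364.0$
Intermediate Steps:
$d = - \frac{57}{98}$ ($d = \frac{57}{-98} = 57 \left(- \frac{1}{98}\right) = - \frac{57}{98} \approx -0.58163$)
$R{\left(P \right)} = 6 + P$ ($R{\left(P \right)} = P + 6 = 6 + P$)
$G{\left(c,A \right)} = - \frac{57}{98} - 108 c$ ($G{\left(c,A \right)} = - 108 c - \frac{57}{98} = - \frac{57}{98} - 108 c$)
$\left(-17556 - 18097\right) - G{\left(86,R{\left(-4 - 3 \right)} \right)} = \left(-17556 - 18097\right) - \left(- \frac{57}{98} - 9288\right) = -35653 - - \frac{910281}{98} = -35653 + \frac{910281}{98} = - \frac{2583713}{98}$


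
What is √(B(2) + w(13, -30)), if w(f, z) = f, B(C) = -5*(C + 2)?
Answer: I*√7 ≈ 2.6458*I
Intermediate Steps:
B(C) = -10 - 5*C (B(C) = -5*(2 + C) = -10 - 5*C)
√(B(2) + w(13, -30)) = √((-10 - 5*2) + 13) = √((-10 - 10) + 13) = √(-20 + 13) = √(-7) = I*√7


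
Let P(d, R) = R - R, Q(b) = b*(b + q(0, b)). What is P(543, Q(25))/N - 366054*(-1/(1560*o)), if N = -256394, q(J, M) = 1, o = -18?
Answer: -4693/360 ≈ -13.036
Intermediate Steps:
Q(b) = b*(1 + b) (Q(b) = b*(b + 1) = b*(1 + b))
P(d, R) = 0
P(543, Q(25))/N - 366054*(-1/(1560*o)) = 0/(-256394) - 366054/(-18*(-52)*30) = 0*(-1/256394) - 366054/(936*30) = 0 - 366054/28080 = 0 - 366054*1/28080 = 0 - 4693/360 = -4693/360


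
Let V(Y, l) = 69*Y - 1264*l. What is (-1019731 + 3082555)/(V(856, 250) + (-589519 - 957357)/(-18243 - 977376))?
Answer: -513446692014/63952204127 ≈ -8.0286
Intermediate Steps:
V(Y, l) = -1264*l + 69*Y
(-1019731 + 3082555)/(V(856, 250) + (-589519 - 957357)/(-18243 - 977376)) = (-1019731 + 3082555)/((-1264*250 + 69*856) + (-589519 - 957357)/(-18243 - 977376)) = 2062824/((-316000 + 59064) - 1546876/(-995619)) = 2062824/(-256936 - 1546876*(-1/995619)) = 2062824/(-256936 + 1546876/995619) = 2062824/(-255808816508/995619) = 2062824*(-995619/255808816508) = -513446692014/63952204127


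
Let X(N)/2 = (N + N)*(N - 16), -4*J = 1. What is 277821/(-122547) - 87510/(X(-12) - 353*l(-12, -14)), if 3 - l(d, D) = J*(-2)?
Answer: -7234868241/37703627 ≈ -191.89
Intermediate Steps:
J = -1/4 (J = -1/4*1 = -1/4 ≈ -0.25000)
l(d, D) = 5/2 (l(d, D) = 3 - (-1)*(-2)/4 = 3 - 1*1/2 = 3 - 1/2 = 5/2)
X(N) = 4*N*(-16 + N) (X(N) = 2*((N + N)*(N - 16)) = 2*((2*N)*(-16 + N)) = 2*(2*N*(-16 + N)) = 4*N*(-16 + N))
277821/(-122547) - 87510/(X(-12) - 353*l(-12, -14)) = 277821/(-122547) - 87510/(4*(-12)*(-16 - 12) - 353*5/2) = 277821*(-1/122547) - 87510/(4*(-12)*(-28) - 1765/2) = -92607/40849 - 87510/(1344 - 1765/2) = -92607/40849 - 87510/923/2 = -92607/40849 - 87510*2/923 = -92607/40849 - 175020/923 = -7234868241/37703627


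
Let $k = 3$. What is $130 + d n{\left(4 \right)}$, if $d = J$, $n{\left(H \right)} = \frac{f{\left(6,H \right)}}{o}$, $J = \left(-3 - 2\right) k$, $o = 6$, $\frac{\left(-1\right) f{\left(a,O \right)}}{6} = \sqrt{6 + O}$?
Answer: $130 + 15 \sqrt{10} \approx 177.43$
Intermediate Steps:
$f{\left(a,O \right)} = - 6 \sqrt{6 + O}$
$J = -15$ ($J = \left(-3 - 2\right) 3 = \left(-5\right) 3 = -15$)
$n{\left(H \right)} = - \sqrt{6 + H}$ ($n{\left(H \right)} = \frac{\left(-6\right) \sqrt{6 + H}}{6} = - 6 \sqrt{6 + H} \frac{1}{6} = - \sqrt{6 + H}$)
$d = -15$
$130 + d n{\left(4 \right)} = 130 - 15 \left(- \sqrt{6 + 4}\right) = 130 - 15 \left(- \sqrt{10}\right) = 130 + 15 \sqrt{10}$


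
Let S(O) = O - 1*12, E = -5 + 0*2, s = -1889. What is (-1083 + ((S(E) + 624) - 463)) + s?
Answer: -2828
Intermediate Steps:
E = -5 (E = -5 + 0 = -5)
S(O) = -12 + O (S(O) = O - 12 = -12 + O)
(-1083 + ((S(E) + 624) - 463)) + s = (-1083 + (((-12 - 5) + 624) - 463)) - 1889 = (-1083 + ((-17 + 624) - 463)) - 1889 = (-1083 + (607 - 463)) - 1889 = (-1083 + 144) - 1889 = -939 - 1889 = -2828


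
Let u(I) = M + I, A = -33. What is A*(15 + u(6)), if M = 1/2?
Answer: -1419/2 ≈ -709.50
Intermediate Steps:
M = 1/2 ≈ 0.50000
u(I) = 1/2 + I
A*(15 + u(6)) = -33*(15 + (1/2 + 6)) = -33*(15 + 13/2) = -33*43/2 = -1419/2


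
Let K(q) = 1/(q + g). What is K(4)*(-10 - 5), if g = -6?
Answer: 15/2 ≈ 7.5000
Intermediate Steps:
K(q) = 1/(-6 + q) (K(q) = 1/(q - 6) = 1/(-6 + q))
K(4)*(-10 - 5) = (-10 - 5)/(-6 + 4) = -15/(-2) = -½*(-15) = 15/2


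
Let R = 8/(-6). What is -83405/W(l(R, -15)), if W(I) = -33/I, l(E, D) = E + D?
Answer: -4086845/99 ≈ -41281.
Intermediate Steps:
R = -4/3 (R = 8*(-1/6) = -4/3 ≈ -1.3333)
l(E, D) = D + E
-83405/W(l(R, -15)) = -83405/((-33/(-15 - 4/3))) = -83405/((-33/(-49/3))) = -83405/((-33*(-3/49))) = -83405/99/49 = -83405*49/99 = -4086845/99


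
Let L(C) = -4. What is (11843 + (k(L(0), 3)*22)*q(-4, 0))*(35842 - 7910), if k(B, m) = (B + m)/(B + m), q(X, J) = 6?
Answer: 334485700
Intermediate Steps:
k(B, m) = 1
(11843 + (k(L(0), 3)*22)*q(-4, 0))*(35842 - 7910) = (11843 + (1*22)*6)*(35842 - 7910) = (11843 + 22*6)*27932 = (11843 + 132)*27932 = 11975*27932 = 334485700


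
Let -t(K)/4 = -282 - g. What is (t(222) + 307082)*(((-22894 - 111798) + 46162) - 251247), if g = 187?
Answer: -104976822366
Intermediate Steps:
t(K) = 1876 (t(K) = -4*(-282 - 1*187) = -4*(-282 - 187) = -4*(-469) = 1876)
(t(222) + 307082)*(((-22894 - 111798) + 46162) - 251247) = (1876 + 307082)*(((-22894 - 111798) + 46162) - 251247) = 308958*((-134692 + 46162) - 251247) = 308958*(-88530 - 251247) = 308958*(-339777) = -104976822366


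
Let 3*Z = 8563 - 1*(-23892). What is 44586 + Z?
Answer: 166213/3 ≈ 55404.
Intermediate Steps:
Z = 32455/3 (Z = (8563 - 1*(-23892))/3 = (8563 + 23892)/3 = (1/3)*32455 = 32455/3 ≈ 10818.)
44586 + Z = 44586 + 32455/3 = 166213/3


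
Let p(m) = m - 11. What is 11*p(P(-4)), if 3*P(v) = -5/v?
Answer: -1397/12 ≈ -116.42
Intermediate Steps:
P(v) = -5/(3*v) (P(v) = (-5/v)/3 = -5/(3*v))
p(m) = -11 + m
11*p(P(-4)) = 11*(-11 - 5/3/(-4)) = 11*(-11 - 5/3*(-¼)) = 11*(-11 + 5/12) = 11*(-127/12) = -1397/12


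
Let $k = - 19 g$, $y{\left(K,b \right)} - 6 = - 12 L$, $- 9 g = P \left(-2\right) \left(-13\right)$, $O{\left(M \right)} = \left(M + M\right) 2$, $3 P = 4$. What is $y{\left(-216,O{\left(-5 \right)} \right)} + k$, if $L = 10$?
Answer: $- \frac{1102}{27} \approx -40.815$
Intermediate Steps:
$P = \frac{4}{3}$ ($P = \frac{1}{3} \cdot 4 = \frac{4}{3} \approx 1.3333$)
$O{\left(M \right)} = 4 M$ ($O{\left(M \right)} = 2 M 2 = 4 M$)
$g = - \frac{104}{27}$ ($g = - \frac{\frac{4}{3} \left(-2\right) \left(-13\right)}{9} = - \frac{\left(- \frac{8}{3}\right) \left(-13\right)}{9} = \left(- \frac{1}{9}\right) \frac{104}{3} = - \frac{104}{27} \approx -3.8519$)
$y{\left(K,b \right)} = -114$ ($y{\left(K,b \right)} = 6 - 120 = -114$)
$k = \frac{1976}{27}$ ($k = \left(-19\right) \left(- \frac{104}{27}\right) = \frac{1976}{27} \approx 73.185$)
$y{\left(-216,O{\left(-5 \right)} \right)} + k = -114 + \frac{1976}{27} = - \frac{1102}{27}$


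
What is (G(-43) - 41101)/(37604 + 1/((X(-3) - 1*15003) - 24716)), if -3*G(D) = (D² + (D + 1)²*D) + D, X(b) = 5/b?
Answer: -1956520878/4480967845 ≈ -0.43663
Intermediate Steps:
G(D) = -D/3 - D²/3 - D*(1 + D)²/3 (G(D) = -((D² + (D + 1)²*D) + D)/3 = -((D² + (1 + D)²*D) + D)/3 = -((D² + D*(1 + D)²) + D)/3 = -(D + D² + D*(1 + D)²)/3 = -D/3 - D²/3 - D*(1 + D)²/3)
(G(-43) - 41101)/(37604 + 1/((X(-3) - 1*15003) - 24716)) = (-⅓*(-43)*(1 - 43 + (1 - 43)²) - 41101)/(37604 + 1/((5/(-3) - 1*15003) - 24716)) = (-⅓*(-43)*(1 - 43 + (-42)²) - 41101)/(37604 + 1/((5*(-⅓) - 15003) - 24716)) = (-⅓*(-43)*(1 - 43 + 1764) - 41101)/(37604 + 1/((-5/3 - 15003) - 24716)) = (-⅓*(-43)*1722 - 41101)/(37604 + 1/(-45014/3 - 24716)) = (24682 - 41101)/(37604 + 1/(-119162/3)) = -16419/(37604 - 3/119162) = -16419/4480967845/119162 = -16419*119162/4480967845 = -1956520878/4480967845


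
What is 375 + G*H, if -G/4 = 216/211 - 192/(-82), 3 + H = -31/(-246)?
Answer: 146730581/354691 ≈ 413.69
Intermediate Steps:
H = -707/246 (H = -3 - 31/(-246) = -3 - 31*(-1/246) = -3 + 31/246 = -707/246 ≈ -2.8740)
G = -116448/8651 (G = -4*(216/211 - 192/(-82)) = -4*(216*(1/211) - 192*(-1/82)) = -4*(216/211 + 96/41) = -4*29112/8651 = -116448/8651 ≈ -13.461)
375 + G*H = 375 - 116448/8651*(-707/246) = 375 + 13721456/354691 = 146730581/354691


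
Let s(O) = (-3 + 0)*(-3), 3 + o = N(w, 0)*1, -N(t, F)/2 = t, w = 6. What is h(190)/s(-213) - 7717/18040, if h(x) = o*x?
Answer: -17161151/54120 ≈ -317.09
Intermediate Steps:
N(t, F) = -2*t
o = -15 (o = -3 - 2*6*1 = -3 - 12*1 = -3 - 12 = -15)
s(O) = 9 (s(O) = -3*(-3) = 9)
h(x) = -15*x
h(190)/s(-213) - 7717/18040 = -15*190/9 - 7717/18040 = -2850*⅑ - 7717*1/18040 = -950/3 - 7717/18040 = -17161151/54120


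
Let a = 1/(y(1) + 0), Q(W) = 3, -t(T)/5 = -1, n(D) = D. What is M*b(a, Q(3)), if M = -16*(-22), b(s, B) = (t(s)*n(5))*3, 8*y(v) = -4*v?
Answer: 26400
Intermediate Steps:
t(T) = 5 (t(T) = -5*(-1) = 5)
y(v) = -v/2 (y(v) = (-4*v)/8 = -v/2)
a = -2 (a = 1/(-½*1 + 0) = 1/(-½ + 0) = 1/(-½) = -2)
b(s, B) = 75 (b(s, B) = (5*5)*3 = 25*3 = 75)
M = 352
M*b(a, Q(3)) = 352*75 = 26400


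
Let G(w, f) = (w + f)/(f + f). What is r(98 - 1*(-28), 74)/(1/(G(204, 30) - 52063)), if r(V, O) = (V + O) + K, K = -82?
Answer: -30714869/5 ≈ -6.1430e+6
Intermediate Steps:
r(V, O) = -82 + O + V (r(V, O) = (V + O) - 82 = (O + V) - 82 = -82 + O + V)
G(w, f) = (f + w)/(2*f) (G(w, f) = (f + w)/((2*f)) = (f + w)*(1/(2*f)) = (f + w)/(2*f))
r(98 - 1*(-28), 74)/(1/(G(204, 30) - 52063)) = (-82 + 74 + (98 - 1*(-28)))/(1/((½)*(30 + 204)/30 - 52063)) = (-82 + 74 + (98 + 28))/(1/((½)*(1/30)*234 - 52063)) = (-82 + 74 + 126)/(1/(39/10 - 52063)) = 118/(1/(-520591/10)) = 118/(-10/520591) = 118*(-520591/10) = -30714869/5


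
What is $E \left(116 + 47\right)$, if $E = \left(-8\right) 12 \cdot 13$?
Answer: $-203424$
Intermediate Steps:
$E = -1248$ ($E = \left(-96\right) 13 = -1248$)
$E \left(116 + 47\right) = - 1248 \left(116 + 47\right) = \left(-1248\right) 163 = -203424$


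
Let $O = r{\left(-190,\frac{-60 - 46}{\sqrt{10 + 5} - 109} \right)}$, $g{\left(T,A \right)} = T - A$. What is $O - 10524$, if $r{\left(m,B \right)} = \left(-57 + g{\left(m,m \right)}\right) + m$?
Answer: $-10771$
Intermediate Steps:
$r{\left(m,B \right)} = -57 + m$ ($r{\left(m,B \right)} = \left(-57 + \left(m - m\right)\right) + m = \left(-57 + 0\right) + m = -57 + m$)
$O = -247$ ($O = -57 - 190 = -247$)
$O - 10524 = -247 - 10524 = -10771$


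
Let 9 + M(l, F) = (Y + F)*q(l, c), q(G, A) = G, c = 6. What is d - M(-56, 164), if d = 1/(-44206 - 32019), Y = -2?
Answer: 692199224/76225 ≈ 9081.0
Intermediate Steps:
M(l, F) = -9 + l*(-2 + F) (M(l, F) = -9 + (-2 + F)*l = -9 + l*(-2 + F))
d = -1/76225 (d = 1/(-76225) = -1/76225 ≈ -1.3119e-5)
d - M(-56, 164) = -1/76225 - (-9 - 2*(-56) + 164*(-56)) = -1/76225 - (-9 + 112 - 9184) = -1/76225 - 1*(-9081) = -1/76225 + 9081 = 692199224/76225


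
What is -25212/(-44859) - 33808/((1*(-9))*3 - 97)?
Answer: 126643280/463543 ≈ 273.21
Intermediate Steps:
-25212/(-44859) - 33808/((1*(-9))*3 - 97) = -25212*(-1/44859) - 33808/(-9*3 - 97) = 8404/14953 - 33808/(-27 - 97) = 8404/14953 - 33808/(-124) = 8404/14953 - 33808*(-1/124) = 8404/14953 + 8452/31 = 126643280/463543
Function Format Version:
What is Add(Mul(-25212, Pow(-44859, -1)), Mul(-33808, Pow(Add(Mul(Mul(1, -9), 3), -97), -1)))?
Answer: Rational(126643280, 463543) ≈ 273.21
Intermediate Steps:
Add(Mul(-25212, Pow(-44859, -1)), Mul(-33808, Pow(Add(Mul(Mul(1, -9), 3), -97), -1))) = Add(Mul(-25212, Rational(-1, 44859)), Mul(-33808, Pow(Add(Mul(-9, 3), -97), -1))) = Add(Rational(8404, 14953), Mul(-33808, Pow(Add(-27, -97), -1))) = Add(Rational(8404, 14953), Mul(-33808, Pow(-124, -1))) = Add(Rational(8404, 14953), Mul(-33808, Rational(-1, 124))) = Add(Rational(8404, 14953), Rational(8452, 31)) = Rational(126643280, 463543)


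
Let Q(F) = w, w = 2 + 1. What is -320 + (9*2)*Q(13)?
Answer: -266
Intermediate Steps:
w = 3
Q(F) = 3
-320 + (9*2)*Q(13) = -320 + (9*2)*3 = -320 + 18*3 = -320 + 54 = -266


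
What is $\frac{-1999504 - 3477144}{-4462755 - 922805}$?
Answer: $\frac{684581}{673195} \approx 1.0169$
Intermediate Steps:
$\frac{-1999504 - 3477144}{-4462755 - 922805} = \frac{-1999504 - 3477144}{-5385560} = \left(-5476648\right) \left(- \frac{1}{5385560}\right) = \frac{684581}{673195}$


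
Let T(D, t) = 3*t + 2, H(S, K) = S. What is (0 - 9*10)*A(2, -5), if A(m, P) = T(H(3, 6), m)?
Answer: -720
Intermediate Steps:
T(D, t) = 2 + 3*t
A(m, P) = 2 + 3*m
(0 - 9*10)*A(2, -5) = (0 - 9*10)*(2 + 3*2) = (0 - 90)*(2 + 6) = -90*8 = -720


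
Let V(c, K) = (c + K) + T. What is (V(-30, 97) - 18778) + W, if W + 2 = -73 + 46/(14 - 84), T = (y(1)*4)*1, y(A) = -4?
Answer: -658093/35 ≈ -18803.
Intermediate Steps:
T = -16 (T = -4*4*1 = -16*1 = -16)
W = -2648/35 (W = -2 + (-73 + 46/(14 - 84)) = -2 + (-73 + 46/(-70)) = -2 + (-73 - 1/70*46) = -2 + (-73 - 23/35) = -2 - 2578/35 = -2648/35 ≈ -75.657)
V(c, K) = -16 + K + c (V(c, K) = (c + K) - 16 = (K + c) - 16 = -16 + K + c)
(V(-30, 97) - 18778) + W = ((-16 + 97 - 30) - 18778) - 2648/35 = (51 - 18778) - 2648/35 = -18727 - 2648/35 = -658093/35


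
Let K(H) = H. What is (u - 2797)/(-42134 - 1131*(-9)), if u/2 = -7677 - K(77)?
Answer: 523/913 ≈ 0.57284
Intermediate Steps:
u = -15508 (u = 2*(-7677 - 1*77) = 2*(-7677 - 77) = 2*(-7754) = -15508)
(u - 2797)/(-42134 - 1131*(-9)) = (-15508 - 2797)/(-42134 - 1131*(-9)) = -18305/(-42134 + 10179) = -18305/(-31955) = -18305*(-1/31955) = 523/913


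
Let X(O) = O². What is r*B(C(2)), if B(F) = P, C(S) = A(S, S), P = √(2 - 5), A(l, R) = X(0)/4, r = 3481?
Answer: 3481*I*√3 ≈ 6029.3*I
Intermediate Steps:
A(l, R) = 0 (A(l, R) = 0²/4 = 0*(¼) = 0)
P = I*√3 (P = √(-3) = I*√3 ≈ 1.732*I)
C(S) = 0
B(F) = I*√3
r*B(C(2)) = 3481*(I*√3) = 3481*I*√3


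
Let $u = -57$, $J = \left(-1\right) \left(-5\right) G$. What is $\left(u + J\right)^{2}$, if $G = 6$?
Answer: $729$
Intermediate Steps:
$J = 30$ ($J = \left(-1\right) \left(-5\right) 6 = 5 \cdot 6 = 30$)
$\left(u + J\right)^{2} = \left(-57 + 30\right)^{2} = \left(-27\right)^{2} = 729$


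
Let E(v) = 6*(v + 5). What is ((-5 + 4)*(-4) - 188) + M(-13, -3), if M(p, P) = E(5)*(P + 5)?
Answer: -64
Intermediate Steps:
E(v) = 30 + 6*v (E(v) = 6*(5 + v) = 30 + 6*v)
M(p, P) = 300 + 60*P (M(p, P) = (30 + 6*5)*(P + 5) = (30 + 30)*(5 + P) = 60*(5 + P) = 300 + 60*P)
((-5 + 4)*(-4) - 188) + M(-13, -3) = ((-5 + 4)*(-4) - 188) + (300 + 60*(-3)) = (-1*(-4) - 188) + (300 - 180) = (4 - 188) + 120 = -184 + 120 = -64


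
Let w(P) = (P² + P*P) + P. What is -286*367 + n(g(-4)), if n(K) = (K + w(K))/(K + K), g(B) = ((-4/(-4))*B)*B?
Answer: -104945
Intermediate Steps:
g(B) = B² (g(B) = ((-4*(-¼))*B)*B = (1*B)*B = B*B = B²)
w(P) = P + 2*P² (w(P) = (P² + P²) + P = 2*P² + P = P + 2*P²)
n(K) = (K + K*(1 + 2*K))/(2*K) (n(K) = (K + K*(1 + 2*K))/(K + K) = (K + K*(1 + 2*K))/((2*K)) = (K + K*(1 + 2*K))*(1/(2*K)) = (K + K*(1 + 2*K))/(2*K))
-286*367 + n(g(-4)) = -286*367 + (1 + (-4)²) = -104962 + (1 + 16) = -104962 + 17 = -104945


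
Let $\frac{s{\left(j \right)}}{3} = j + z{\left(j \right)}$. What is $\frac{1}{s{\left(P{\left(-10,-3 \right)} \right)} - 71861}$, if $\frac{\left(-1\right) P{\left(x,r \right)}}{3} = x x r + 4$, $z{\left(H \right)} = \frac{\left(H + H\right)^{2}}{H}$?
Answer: $- \frac{1}{58541} \approx -1.7082 \cdot 10^{-5}$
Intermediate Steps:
$z{\left(H \right)} = 4 H$ ($z{\left(H \right)} = \frac{\left(2 H\right)^{2}}{H} = \frac{4 H^{2}}{H} = 4 H$)
$P{\left(x,r \right)} = -12 - 3 r x^{2}$ ($P{\left(x,r \right)} = - 3 \left(x x r + 4\right) = - 3 \left(x^{2} r + 4\right) = - 3 \left(r x^{2} + 4\right) = - 3 \left(4 + r x^{2}\right) = -12 - 3 r x^{2}$)
$s{\left(j \right)} = 15 j$ ($s{\left(j \right)} = 3 \left(j + 4 j\right) = 3 \cdot 5 j = 15 j$)
$\frac{1}{s{\left(P{\left(-10,-3 \right)} \right)} - 71861} = \frac{1}{15 \left(-12 - - 9 \left(-10\right)^{2}\right) - 71861} = \frac{1}{15 \left(-12 - \left(-9\right) 100\right) - 71861} = \frac{1}{15 \left(-12 + 900\right) - 71861} = \frac{1}{15 \cdot 888 - 71861} = \frac{1}{13320 - 71861} = \frac{1}{-58541} = - \frac{1}{58541}$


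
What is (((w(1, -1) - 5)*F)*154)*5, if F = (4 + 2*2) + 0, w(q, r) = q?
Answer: -24640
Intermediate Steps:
F = 8 (F = (4 + 4) + 0 = 8 + 0 = 8)
(((w(1, -1) - 5)*F)*154)*5 = (((1 - 5)*8)*154)*5 = (-4*8*154)*5 = -32*154*5 = -4928*5 = -24640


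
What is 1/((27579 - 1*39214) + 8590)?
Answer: -1/3045 ≈ -0.00032841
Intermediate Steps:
1/((27579 - 1*39214) + 8590) = 1/((27579 - 39214) + 8590) = 1/(-11635 + 8590) = 1/(-3045) = -1/3045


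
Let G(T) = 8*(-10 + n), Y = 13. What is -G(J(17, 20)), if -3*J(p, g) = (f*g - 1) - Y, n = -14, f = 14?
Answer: 192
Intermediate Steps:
J(p, g) = 14/3 - 14*g/3 (J(p, g) = -((14*g - 1) - 1*13)/3 = -((-1 + 14*g) - 13)/3 = -(-14 + 14*g)/3 = 14/3 - 14*g/3)
G(T) = -192 (G(T) = 8*(-10 - 14) = 8*(-24) = -192)
-G(J(17, 20)) = -1*(-192) = 192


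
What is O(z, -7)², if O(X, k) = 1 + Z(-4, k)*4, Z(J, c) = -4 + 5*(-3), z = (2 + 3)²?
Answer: 5625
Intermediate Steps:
z = 25 (z = 5² = 25)
Z(J, c) = -19 (Z(J, c) = -4 - 15 = -19)
O(X, k) = -75 (O(X, k) = 1 - 19*4 = 1 - 76 = -75)
O(z, -7)² = (-75)² = 5625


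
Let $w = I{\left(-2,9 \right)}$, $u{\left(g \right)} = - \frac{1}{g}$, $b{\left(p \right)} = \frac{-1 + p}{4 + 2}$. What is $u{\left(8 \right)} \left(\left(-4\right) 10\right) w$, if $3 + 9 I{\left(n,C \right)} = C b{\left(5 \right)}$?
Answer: $\frac{5}{3} \approx 1.6667$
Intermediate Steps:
$b{\left(p \right)} = - \frac{1}{6} + \frac{p}{6}$ ($b{\left(p \right)} = \frac{-1 + p}{6} = \left(-1 + p\right) \frac{1}{6} = - \frac{1}{6} + \frac{p}{6}$)
$I{\left(n,C \right)} = - \frac{1}{3} + \frac{2 C}{27}$ ($I{\left(n,C \right)} = - \frac{1}{3} + \frac{C \left(- \frac{1}{6} + \frac{1}{6} \cdot 5\right)}{9} = - \frac{1}{3} + \frac{C \left(- \frac{1}{6} + \frac{5}{6}\right)}{9} = - \frac{1}{3} + \frac{C \frac{2}{3}}{9} = - \frac{1}{3} + \frac{\frac{2}{3} C}{9} = - \frac{1}{3} + \frac{2 C}{27}$)
$w = \frac{1}{3}$ ($w = - \frac{1}{3} + \frac{2}{27} \cdot 9 = - \frac{1}{3} + \frac{2}{3} = \frac{1}{3} \approx 0.33333$)
$u{\left(8 \right)} \left(\left(-4\right) 10\right) w = - \frac{1}{8} \left(\left(-4\right) 10\right) \frac{1}{3} = \left(-1\right) \frac{1}{8} \left(-40\right) \frac{1}{3} = \left(- \frac{1}{8}\right) \left(-40\right) \frac{1}{3} = 5 \cdot \frac{1}{3} = \frac{5}{3}$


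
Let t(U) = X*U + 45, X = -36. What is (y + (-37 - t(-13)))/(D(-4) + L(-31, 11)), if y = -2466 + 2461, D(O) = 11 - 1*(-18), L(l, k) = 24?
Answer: -555/53 ≈ -10.472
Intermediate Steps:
t(U) = 45 - 36*U (t(U) = -36*U + 45 = 45 - 36*U)
D(O) = 29 (D(O) = 11 + 18 = 29)
y = -5
(y + (-37 - t(-13)))/(D(-4) + L(-31, 11)) = (-5 + (-37 - (45 - 36*(-13))))/(29 + 24) = (-5 + (-37 - (45 + 468)))/53 = (-5 + (-37 - 1*513))*(1/53) = (-5 + (-37 - 513))*(1/53) = (-5 - 550)*(1/53) = -555*1/53 = -555/53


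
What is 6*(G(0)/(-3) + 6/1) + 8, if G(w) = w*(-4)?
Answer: 44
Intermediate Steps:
G(w) = -4*w
6*(G(0)/(-3) + 6/1) + 8 = 6*(-4*0/(-3) + 6/1) + 8 = 6*(0*(-⅓) + 6*1) + 8 = 6*(0 + 6) + 8 = 6*6 + 8 = 36 + 8 = 44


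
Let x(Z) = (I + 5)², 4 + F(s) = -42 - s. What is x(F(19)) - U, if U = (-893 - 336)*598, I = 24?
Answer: 735783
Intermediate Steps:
U = -734942 (U = -1229*598 = -734942)
F(s) = -46 - s (F(s) = -4 + (-42 - s) = -46 - s)
x(Z) = 841 (x(Z) = (24 + 5)² = 29² = 841)
x(F(19)) - U = 841 - 1*(-734942) = 841 + 734942 = 735783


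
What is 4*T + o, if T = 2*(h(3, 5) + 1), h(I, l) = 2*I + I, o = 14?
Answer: 94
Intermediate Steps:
h(I, l) = 3*I
T = 20 (T = 2*(3*3 + 1) = 2*(9 + 1) = 2*10 = 20)
4*T + o = 4*20 + 14 = 80 + 14 = 94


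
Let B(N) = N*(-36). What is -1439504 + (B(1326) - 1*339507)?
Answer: -1826747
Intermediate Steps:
B(N) = -36*N
-1439504 + (B(1326) - 1*339507) = -1439504 + (-36*1326 - 1*339507) = -1439504 + (-47736 - 339507) = -1439504 - 387243 = -1826747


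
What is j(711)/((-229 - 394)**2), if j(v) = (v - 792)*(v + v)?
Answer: -115182/388129 ≈ -0.29676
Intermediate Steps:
j(v) = 2*v*(-792 + v) (j(v) = (-792 + v)*(2*v) = 2*v*(-792 + v))
j(711)/((-229 - 394)**2) = (2*711*(-792 + 711))/((-229 - 394)**2) = (2*711*(-81))/((-623)**2) = -115182/388129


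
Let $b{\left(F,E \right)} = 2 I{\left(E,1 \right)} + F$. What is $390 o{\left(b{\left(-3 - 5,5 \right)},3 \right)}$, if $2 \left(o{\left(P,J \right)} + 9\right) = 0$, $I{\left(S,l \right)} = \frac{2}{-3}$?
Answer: $-3510$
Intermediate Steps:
$I{\left(S,l \right)} = - \frac{2}{3}$ ($I{\left(S,l \right)} = 2 \left(- \frac{1}{3}\right) = - \frac{2}{3}$)
$b{\left(F,E \right)} = - \frac{4}{3} + F$ ($b{\left(F,E \right)} = 2 \left(- \frac{2}{3}\right) + F = - \frac{4}{3} + F$)
$o{\left(P,J \right)} = -9$ ($o{\left(P,J \right)} = -9 + \frac{1}{2} \cdot 0 = -9 + 0 = -9$)
$390 o{\left(b{\left(-3 - 5,5 \right)},3 \right)} = 390 \left(-9\right) = -3510$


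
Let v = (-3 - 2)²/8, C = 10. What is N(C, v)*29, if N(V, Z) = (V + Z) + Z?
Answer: 1885/4 ≈ 471.25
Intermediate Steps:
v = 25/8 (v = (-5)²*(⅛) = 25*(⅛) = 25/8 ≈ 3.1250)
N(V, Z) = V + 2*Z
N(C, v)*29 = (10 + 2*(25/8))*29 = (10 + 25/4)*29 = (65/4)*29 = 1885/4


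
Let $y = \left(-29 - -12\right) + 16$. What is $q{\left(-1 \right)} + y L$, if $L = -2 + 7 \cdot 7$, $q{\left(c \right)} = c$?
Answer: $-48$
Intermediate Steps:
$y = -1$ ($y = \left(-29 + 12\right) + 16 = -17 + 16 = -1$)
$L = 47$ ($L = -2 + 49 = 47$)
$q{\left(-1 \right)} + y L = -1 - 47 = -48$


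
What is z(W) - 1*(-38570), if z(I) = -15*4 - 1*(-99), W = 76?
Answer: 38609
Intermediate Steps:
z(I) = 39 (z(I) = -60 + 99 = 39)
z(W) - 1*(-38570) = 39 - 1*(-38570) = 39 + 38570 = 38609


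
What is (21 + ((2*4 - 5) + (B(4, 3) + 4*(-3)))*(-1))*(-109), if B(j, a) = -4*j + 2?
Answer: -4796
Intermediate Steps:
B(j, a) = 2 - 4*j
(21 + ((2*4 - 5) + (B(4, 3) + 4*(-3)))*(-1))*(-109) = (21 + ((2*4 - 5) + ((2 - 4*4) + 4*(-3)))*(-1))*(-109) = (21 + ((8 - 5) + ((2 - 16) - 12))*(-1))*(-109) = (21 + (3 + (-14 - 12))*(-1))*(-109) = (21 + (3 - 26)*(-1))*(-109) = (21 - 23*(-1))*(-109) = (21 + 23)*(-109) = 44*(-109) = -4796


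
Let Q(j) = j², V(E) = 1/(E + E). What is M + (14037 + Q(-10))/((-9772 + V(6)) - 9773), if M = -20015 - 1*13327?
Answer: -7820168982/234539 ≈ -33343.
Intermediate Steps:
V(E) = 1/(2*E)
M = -33342 (M = -20015 - 13327 = -33342)
M + (14037 + Q(-10))/((-9772 + V(6)) - 9773) = -33342 + (14037 + (-10)²)/((-9772 + (½)/6) - 9773) = -33342 + (14037 + 100)/((-9772 + (½)*(⅙)) - 9773) = -33342 + 14137/((-9772 + 1/12) - 9773) = -33342 + 14137/(-117263/12 - 9773) = -33342 + 14137/(-234539/12) = -33342 + 14137*(-12/234539) = -33342 - 169644/234539 = -7820168982/234539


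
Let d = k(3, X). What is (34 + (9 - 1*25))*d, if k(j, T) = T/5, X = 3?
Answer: 54/5 ≈ 10.800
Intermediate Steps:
k(j, T) = T/5 (k(j, T) = T*(⅕) = T/5)
d = ⅗ (d = (⅕)*3 = ⅗ ≈ 0.60000)
(34 + (9 - 1*25))*d = (34 + (9 - 1*25))*(⅗) = (34 + (9 - 25))*(⅗) = (34 - 16)*(⅗) = 18*(⅗) = 54/5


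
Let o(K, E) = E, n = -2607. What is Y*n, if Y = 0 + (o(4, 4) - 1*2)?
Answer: -5214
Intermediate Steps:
Y = 2 (Y = 0 + (4 - 1*2) = 0 + (4 - 2) = 0 + 2 = 2)
Y*n = 2*(-2607) = -5214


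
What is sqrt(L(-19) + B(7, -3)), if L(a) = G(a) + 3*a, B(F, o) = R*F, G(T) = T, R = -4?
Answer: 2*I*sqrt(26) ≈ 10.198*I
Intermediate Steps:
B(F, o) = -4*F
L(a) = 4*a (L(a) = a + 3*a = 4*a)
sqrt(L(-19) + B(7, -3)) = sqrt(4*(-19) - 4*7) = sqrt(-76 - 28) = sqrt(-104) = 2*I*sqrt(26)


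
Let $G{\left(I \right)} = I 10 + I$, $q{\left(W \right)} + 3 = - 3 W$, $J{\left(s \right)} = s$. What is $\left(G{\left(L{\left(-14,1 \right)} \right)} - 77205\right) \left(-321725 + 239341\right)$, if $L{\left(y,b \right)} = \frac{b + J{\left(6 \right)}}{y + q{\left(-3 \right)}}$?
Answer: $6361249666$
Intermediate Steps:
$q{\left(W \right)} = -3 - 3 W$
$L{\left(y,b \right)} = \frac{6 + b}{6 + y}$ ($L{\left(y,b \right)} = \frac{b + 6}{y - -6} = \frac{6 + b}{y + \left(-3 + 9\right)} = \frac{6 + b}{y + 6} = \frac{6 + b}{6 + y}$)
$G{\left(I \right)} = 11 I$ ($G{\left(I \right)} = 10 I + I = 11 I$)
$\left(G{\left(L{\left(-14,1 \right)} \right)} - 77205\right) \left(-321725 + 239341\right) = \left(11 \frac{6 + 1}{6 - 14} - 77205\right) \left(-321725 + 239341\right) = \left(11 \frac{1}{-8} \cdot 7 - 77205\right) \left(-82384\right) = \left(11 \left(\left(- \frac{1}{8}\right) 7\right) - 77205\right) \left(-82384\right) = \left(11 \left(- \frac{7}{8}\right) - 77205\right) \left(-82384\right) = \left(- \frac{77}{8} - 77205\right) \left(-82384\right) = \left(- \frac{617717}{8}\right) \left(-82384\right) = 6361249666$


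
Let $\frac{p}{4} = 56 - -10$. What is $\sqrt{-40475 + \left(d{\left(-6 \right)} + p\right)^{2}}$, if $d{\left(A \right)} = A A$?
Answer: $5 \sqrt{1981} \approx 222.54$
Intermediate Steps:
$p = 264$ ($p = 4 \left(56 - -10\right) = 4 \left(56 + 10\right) = 4 \cdot 66 = 264$)
$d{\left(A \right)} = A^{2}$
$\sqrt{-40475 + \left(d{\left(-6 \right)} + p\right)^{2}} = \sqrt{-40475 + \left(\left(-6\right)^{2} + 264\right)^{2}} = \sqrt{-40475 + \left(36 + 264\right)^{2}} = \sqrt{-40475 + 300^{2}} = \sqrt{-40475 + 90000} = \sqrt{49525} = 5 \sqrt{1981}$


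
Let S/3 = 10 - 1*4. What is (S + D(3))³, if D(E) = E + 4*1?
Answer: 15625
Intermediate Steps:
D(E) = 4 + E (D(E) = E + 4 = 4 + E)
S = 18 (S = 3*(10 - 1*4) = 3*(10 - 4) = 3*6 = 18)
(S + D(3))³ = (18 + (4 + 3))³ = (18 + 7)³ = 25³ = 15625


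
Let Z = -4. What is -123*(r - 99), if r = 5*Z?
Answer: 14637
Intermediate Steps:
r = -20 (r = 5*(-4) = -20)
-123*(r - 99) = -123*(-20 - 99) = -123*(-119) = 14637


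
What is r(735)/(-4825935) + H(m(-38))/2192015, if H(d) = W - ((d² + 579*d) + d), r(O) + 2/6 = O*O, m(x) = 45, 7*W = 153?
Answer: -5543178956396/44429792017905 ≈ -0.12476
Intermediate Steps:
W = 153/7 (W = (⅐)*153 = 153/7 ≈ 21.857)
r(O) = -⅓ + O² (r(O) = -⅓ + O*O = -⅓ + O²)
H(d) = 153/7 - d² - 580*d (H(d) = 153/7 - ((d² + 579*d) + d) = 153/7 - (d² + 580*d) = 153/7 + (-d² - 580*d) = 153/7 - d² - 580*d)
r(735)/(-4825935) + H(m(-38))/2192015 = (-⅓ + 735²)/(-4825935) + (153/7 - 1*45² - 580*45)/2192015 = (-⅓ + 540225)*(-1/4825935) + (153/7 - 1*2025 - 26100)*(1/2192015) = (1620674/3)*(-1/4825935) + (153/7 - 2025 - 26100)*(1/2192015) = -1620674/14477805 - 196722/7*1/2192015 = -1620674/14477805 - 196722/15344105 = -5543178956396/44429792017905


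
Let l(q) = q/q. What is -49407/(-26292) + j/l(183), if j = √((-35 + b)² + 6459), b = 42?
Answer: 16469/8764 + 2*√1627 ≈ 82.551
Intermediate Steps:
l(q) = 1
j = 2*√1627 (j = √((-35 + 42)² + 6459) = √(7² + 6459) = √(49 + 6459) = √6508 = 2*√1627 ≈ 80.672)
-49407/(-26292) + j/l(183) = -49407/(-26292) + (2*√1627)/1 = -49407*(-1/26292) + (2*√1627)*1 = 16469/8764 + 2*√1627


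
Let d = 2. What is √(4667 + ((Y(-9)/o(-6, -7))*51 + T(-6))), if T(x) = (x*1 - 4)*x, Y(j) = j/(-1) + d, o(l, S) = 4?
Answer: √19469/2 ≈ 69.766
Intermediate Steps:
Y(j) = 2 - j (Y(j) = j/(-1) + 2 = j*(-1) + 2 = -j + 2 = 2 - j)
T(x) = x*(-4 + x) (T(x) = (x - 4)*x = (-4 + x)*x = x*(-4 + x))
√(4667 + ((Y(-9)/o(-6, -7))*51 + T(-6))) = √(4667 + (((2 - 1*(-9))/4)*51 - 6*(-4 - 6))) = √(4667 + (((2 + 9)*(¼))*51 - 6*(-10))) = √(4667 + ((11*(¼))*51 + 60)) = √(4667 + ((11/4)*51 + 60)) = √(4667 + (561/4 + 60)) = √(4667 + 801/4) = √(19469/4) = √19469/2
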